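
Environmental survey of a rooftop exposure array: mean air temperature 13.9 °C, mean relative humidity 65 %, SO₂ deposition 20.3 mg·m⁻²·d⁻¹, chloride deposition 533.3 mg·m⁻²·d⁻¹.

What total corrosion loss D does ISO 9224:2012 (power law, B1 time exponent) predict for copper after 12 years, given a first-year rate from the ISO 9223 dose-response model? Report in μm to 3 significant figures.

copper: T>10 °C ⇒ hinge -0.080·(13.9−10) = -0.3120
  Pd branch = 0.0053·Pd^0.26·e^(0.059·RH+f) = 0.3929 μm/a
  Cl⁻ term: 0.01025·533.3^0.27·exp(0.036·65+0.049·13.9) = 1.146
  r_corr = 0.3929 + 1.146 = 1.539 μm/a
Power-law: D(12) = r_corr · 12^0.667
  D(12) = 1.539 × 12^0.667 = 1.539 × 5.246 = 8.071 μm

D(12) = 8.07 μm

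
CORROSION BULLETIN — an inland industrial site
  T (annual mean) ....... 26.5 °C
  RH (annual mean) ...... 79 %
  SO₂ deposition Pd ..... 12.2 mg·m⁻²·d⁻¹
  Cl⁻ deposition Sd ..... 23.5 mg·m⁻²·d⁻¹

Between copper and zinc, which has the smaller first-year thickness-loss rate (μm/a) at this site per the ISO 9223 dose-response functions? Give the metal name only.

copper

copper: T>10 °C ⇒ hinge -0.080·(26.5−10) = -1.3200
  SO₂ term: 0.0053·12.2^0.26·exp(0.059·79-1.3200) = 0.2869
  Sd branch = 0.01025·Sd^0.27·e^(0.036·RH+0.049·T) = 1.513 μm/a
  r_corr = 0.2869 + 1.513 = 1.8 μm/a
zinc: T>10 °C ⇒ hinge -0.071·(26.5−10) = -1.1715
  Pd branch = 0.0129·Pd^0.44·e^(0.046·RH+f) = 0.455 μm/a
  Sd branch = 0.0175·Sd^0.57·e^(0.008·RH+0.085·T) = 1.894 μm/a
  sum: 0.455 + 1.894 → r_corr = 2.349 μm/a
Ordering by μm/a: zinc (2.35) > copper (1.8)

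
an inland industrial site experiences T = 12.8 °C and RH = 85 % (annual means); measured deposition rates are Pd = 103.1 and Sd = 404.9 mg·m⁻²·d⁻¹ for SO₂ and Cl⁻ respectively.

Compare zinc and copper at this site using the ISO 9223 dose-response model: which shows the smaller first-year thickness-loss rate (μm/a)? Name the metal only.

zinc: f(T) = -0.071·(T−10) [T>10 °C] = -0.1988
  sulphur-dioxide contribution → 4.057 μm/a
  chloride contribution → 3.141 μm/a
  total first-year rate 7.198 μm/a
copper: temperature factor f = -0.080·(2.8) = -0.2240
  sulphur-dioxide contribution → 2.13 μm/a
  chloride contribution → 2.07 μm/a
  ⇒ r_corr(copper) = 4.201 μm/a
Ordering by μm/a: zinc (7.2) > copper (4.2)

copper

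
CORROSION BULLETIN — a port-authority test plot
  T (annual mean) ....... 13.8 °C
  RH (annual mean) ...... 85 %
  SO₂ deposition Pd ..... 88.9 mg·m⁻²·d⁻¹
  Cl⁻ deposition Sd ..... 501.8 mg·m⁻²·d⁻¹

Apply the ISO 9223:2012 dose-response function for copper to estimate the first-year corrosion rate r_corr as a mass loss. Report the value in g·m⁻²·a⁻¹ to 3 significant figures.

r_corr = 37.6 g·m⁻²·a⁻¹

copper: temperature factor f = -0.080·(3.8) = -0.3040
  SO₂ term: 0.0053·88.9^0.26·exp(0.059·85-0.3040) = 1.892
  Cl⁻ term: 0.01025·501.8^0.27·exp(0.036·85+0.049·13.8) = 2.304
  r_corr = 1.892 + 2.304 = 4.196 μm/a
Convert to mass loss: 4.196 μm/a × 8.96 g/cm³ = 37.6 g·m⁻²·a⁻¹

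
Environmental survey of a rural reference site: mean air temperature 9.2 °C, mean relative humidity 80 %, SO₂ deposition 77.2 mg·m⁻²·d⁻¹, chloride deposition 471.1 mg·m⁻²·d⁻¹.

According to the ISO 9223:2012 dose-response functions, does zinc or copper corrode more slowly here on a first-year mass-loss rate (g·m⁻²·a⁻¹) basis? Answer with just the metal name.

copper

zinc: f(T) = +0.038·(T−10) [T≤10 °C] = -0.0304
  Pd branch = 0.0129·Pd^0.44·e^(0.046·RH+f) = 3.358 μm/a
  Cl⁻ term: 0.0175·471.1^0.57·exp(0.008·80+0.085·9.2) = 2.423
  r_corr = 3.358 + 2.423 = 5.781 μm/a
  mass loss = 5.781 μm/a × 7.14 g/cm³ = 41.28 g·m⁻²·a⁻¹
copper: temperature factor f = +0.126·(-0.8) = -0.1008
  Pd branch = 0.0053·Pd^0.26·e^(0.059·RH+f) = 1.664 μm/a
  Sd branch = 0.01025·Sd^0.27·e^(0.036·RH+0.049·T) = 1.51 μm/a
  r_corr = 1.664 + 1.51 = 3.174 μm/a
  mass loss = 3.174 μm/a × 8.96 g/cm³ = 28.44 g·m⁻²·a⁻¹
Ordering by g·m⁻²·a⁻¹: zinc (41.3) > copper (28.4)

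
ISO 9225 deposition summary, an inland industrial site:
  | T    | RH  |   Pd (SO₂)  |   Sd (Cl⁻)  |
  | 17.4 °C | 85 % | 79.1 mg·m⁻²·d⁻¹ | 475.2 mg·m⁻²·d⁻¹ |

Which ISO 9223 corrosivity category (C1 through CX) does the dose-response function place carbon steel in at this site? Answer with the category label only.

CX

carbon steel: f(T) = -0.054·(T−10) [T>10 °C] = -0.3996
  SO₂ term: 1.77·79.1^0.52·exp(0.02·85-0.3996) = 63.06
  Cl⁻ term: 0.102·475.2^0.62·exp(0.033·85+0.04·17.4) = 154.4
  r_corr = 63.06 + 154.4 = 217.5 μm/a
217 μm/a falls in (200, 700] for carbon steel → category CX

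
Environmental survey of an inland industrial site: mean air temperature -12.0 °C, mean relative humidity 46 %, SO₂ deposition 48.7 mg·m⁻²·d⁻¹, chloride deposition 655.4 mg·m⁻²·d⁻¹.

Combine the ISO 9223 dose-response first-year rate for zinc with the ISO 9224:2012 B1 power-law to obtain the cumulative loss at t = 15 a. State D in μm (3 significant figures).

zinc: temperature factor f = +0.038·(-22.0) = -0.8360
  sulphur-dioxide contribution → 0.2564 μm/a
  chloride contribution → 0.3675 μm/a
  ⇒ r_corr(zinc) = 0.624 μm/a
Long-term exponent b (ISO 9224 Table 2, B1) = 0.813
  D(15) = 0.624 × 15^0.813 = 0.624 × 9.04 = 5.641 μm

D(15) = 5.64 μm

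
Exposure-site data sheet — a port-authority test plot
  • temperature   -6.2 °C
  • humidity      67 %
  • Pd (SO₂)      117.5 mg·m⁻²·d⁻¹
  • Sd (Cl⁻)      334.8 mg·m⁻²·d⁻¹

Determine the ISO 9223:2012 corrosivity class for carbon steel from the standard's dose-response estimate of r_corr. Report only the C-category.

carbon steel: T≤10 °C ⇒ hinge +0.150·(-6.2−10) = -2.4300
  sulphur-dioxide contribution → 7.096 μm/a
  chloride contribution → 26.7 μm/a
  ⇒ r_corr(carbon steel) = 33.79 μm/a
Category bounds: 25…50 μm/a bracket r_corr ⇒ C3

C3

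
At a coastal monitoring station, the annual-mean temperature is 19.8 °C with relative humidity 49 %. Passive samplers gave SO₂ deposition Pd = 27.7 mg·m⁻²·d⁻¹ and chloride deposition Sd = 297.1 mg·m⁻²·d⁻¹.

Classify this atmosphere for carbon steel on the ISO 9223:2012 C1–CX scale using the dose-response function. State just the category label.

carbon steel: temperature factor f = -0.054·(9.8) = -0.5292
  sulphur-dioxide contribution → 15.63 μm/a
  chloride contribution → 38.73 μm/a
  ⇒ r_corr(carbon steel) = 54.35 μm/a
ISO 9223 Table 2 (carbon steel): 50 < 54.4 ≤ 80 μm/a ⇒ C4

C4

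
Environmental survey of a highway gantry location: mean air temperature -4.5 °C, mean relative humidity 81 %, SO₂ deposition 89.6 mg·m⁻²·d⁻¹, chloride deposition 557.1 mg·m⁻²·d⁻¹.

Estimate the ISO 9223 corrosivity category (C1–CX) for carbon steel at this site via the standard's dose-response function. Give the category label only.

C4

carbon steel: f(T) = +0.150·(T−10) [T≤10 °C] = -2.1750
  sulphur-dioxide contribution → 10.52 μm/a
  chloride contribution → 62.2 μm/a
  total first-year rate 72.72 μm/a
ISO 9223 Table 2 (carbon steel): 50 < 72.7 ≤ 80 μm/a ⇒ C4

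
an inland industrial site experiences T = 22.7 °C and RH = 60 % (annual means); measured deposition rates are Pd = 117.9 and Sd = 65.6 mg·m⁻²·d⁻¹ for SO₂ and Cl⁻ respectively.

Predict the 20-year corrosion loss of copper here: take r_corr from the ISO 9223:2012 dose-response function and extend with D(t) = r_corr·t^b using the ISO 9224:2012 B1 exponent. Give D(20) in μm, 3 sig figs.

copper: temperature factor f = -0.080·(12.7) = -1.0160
  Pd branch = 0.0053·Pd^0.26·e^(0.059·RH+f) = 0.2286 μm/a
  Cl⁻ term: 0.01025·65.6^0.27·exp(0.036·60+0.049·22.7) = 0.8364
  r_corr = 0.2286 + 0.8364 = 1.065 μm/a
Power-law: D(20) = r_corr · 20^0.667
  D(20) = 1.065 × 20^0.667 = 1.065 × 7.375 = 7.855 μm

D(20) = 7.85 μm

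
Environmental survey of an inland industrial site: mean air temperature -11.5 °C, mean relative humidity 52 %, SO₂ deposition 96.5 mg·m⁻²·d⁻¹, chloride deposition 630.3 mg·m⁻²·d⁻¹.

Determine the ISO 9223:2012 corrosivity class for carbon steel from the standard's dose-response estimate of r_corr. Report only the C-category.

carbon steel: temperature factor f = +0.150·(-21.5) = -3.2250
  Pd branch = 1.77·Pd^0.52·e^(0.02·RH+f) = 2.143 μm/a
  Sd branch = 0.102·Sd^0.62·e^(0.033·RH+0.04·T) = 19.49 μm/a
  sum: 2.143 + 19.49 → r_corr = 21.63 μm/a
Category bounds: 1.3…25 μm/a bracket r_corr ⇒ C2

C2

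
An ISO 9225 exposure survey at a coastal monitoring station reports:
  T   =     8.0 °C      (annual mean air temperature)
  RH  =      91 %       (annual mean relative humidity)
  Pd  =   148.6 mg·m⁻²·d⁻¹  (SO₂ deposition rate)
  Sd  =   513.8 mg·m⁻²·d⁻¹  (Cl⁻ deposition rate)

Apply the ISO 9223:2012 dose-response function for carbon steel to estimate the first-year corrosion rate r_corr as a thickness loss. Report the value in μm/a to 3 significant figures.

r_corr = 245 μm/a

carbon steel: T≤10 °C ⇒ hinge +0.150·(8.0−10) = -0.3000
  sulphur-dioxide contribution → 109 μm/a
  chloride contribution → 135.7 μm/a
  ⇒ r_corr(carbon steel) = 244.7 μm/a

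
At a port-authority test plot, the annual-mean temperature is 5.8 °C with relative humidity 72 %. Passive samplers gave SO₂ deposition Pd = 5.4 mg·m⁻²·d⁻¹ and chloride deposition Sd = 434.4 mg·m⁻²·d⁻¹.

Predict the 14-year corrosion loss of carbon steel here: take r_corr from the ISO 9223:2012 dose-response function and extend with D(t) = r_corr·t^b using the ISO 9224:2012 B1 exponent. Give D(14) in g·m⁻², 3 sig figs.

D(14) = 2.16e+03 g·m⁻²

carbon steel: T≤10 °C ⇒ hinge +0.150·(5.8−10) = -0.6300
  SO₂ term: 1.77·5.4^0.52·exp(0.02·72-0.6300) = 9.563
  Sd branch = 0.102·Sd^0.62·e^(0.033·RH+0.04·T) = 59.8 μm/a
  sum: 9.563 + 59.8 → r_corr = 69.37 μm/a
ISO 9224: D(t) = r_corr · t^b with b = 0.523 (carbon steel, B1)
  D(14) = 69.37 × 14^0.523 = 69.37 × 3.976 = 275.8 μm
  Mass loss = 275.8 μm × 7.85 g/cm³ = 2165 g·m⁻²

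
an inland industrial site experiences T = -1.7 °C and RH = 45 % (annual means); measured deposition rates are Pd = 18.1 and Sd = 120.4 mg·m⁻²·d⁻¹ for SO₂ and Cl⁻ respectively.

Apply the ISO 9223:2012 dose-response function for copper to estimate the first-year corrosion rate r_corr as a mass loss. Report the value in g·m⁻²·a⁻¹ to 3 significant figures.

copper: temperature factor f = +0.126·(-11.7) = -1.4742
  Pd branch = 0.0053·Pd^0.26·e^(0.059·RH+f) = 0.03665 μm/a
  Sd branch = 0.01025·Sd^0.27·e^(0.036·RH+0.049·T) = 0.1737 μm/a
  r_corr = 0.03665 + 0.1737 = 0.2104 μm/a
Convert to mass loss: 0.2104 μm/a × 8.96 g/cm³ = 1.885 g·m⁻²·a⁻¹

r_corr = 1.89 g·m⁻²·a⁻¹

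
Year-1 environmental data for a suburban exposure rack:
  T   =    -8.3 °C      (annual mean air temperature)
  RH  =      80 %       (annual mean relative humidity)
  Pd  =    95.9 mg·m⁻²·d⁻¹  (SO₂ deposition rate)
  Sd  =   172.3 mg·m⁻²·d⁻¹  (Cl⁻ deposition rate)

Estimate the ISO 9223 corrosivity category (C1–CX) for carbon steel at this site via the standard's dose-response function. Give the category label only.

C3

carbon steel: f(T) = +0.150·(T−10) [T≤10 °C] = -2.7450
  Pd branch = 1.77·Pd^0.52·e^(0.02·RH+f) = 6.043 μm/a
  Cl⁻ term: 0.102·172.3^0.62·exp(0.033·80+0.04·-8.3) = 24.97
  sum: 6.043 + 24.97 → r_corr = 31.01 μm/a
ISO 9223 Table 2 (carbon steel): 25 < 31 ≤ 50 μm/a ⇒ C3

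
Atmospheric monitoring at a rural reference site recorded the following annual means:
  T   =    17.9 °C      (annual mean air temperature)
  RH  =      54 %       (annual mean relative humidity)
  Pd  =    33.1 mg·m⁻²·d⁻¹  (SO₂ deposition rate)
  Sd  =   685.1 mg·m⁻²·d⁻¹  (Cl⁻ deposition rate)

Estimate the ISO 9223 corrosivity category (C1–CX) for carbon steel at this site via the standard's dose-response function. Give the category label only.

carbon steel: T>10 °C ⇒ hinge -0.054·(17.9−10) = -0.4266
  Pd branch = 1.77·Pd^0.52·e^(0.02·RH+f) = 20.99 μm/a
  Cl⁻ term: 0.102·685.1^0.62·exp(0.033·54+0.04·17.9) = 71.06
  r_corr = 20.99 + 71.06 = 92.05 μm/a
92.1 μm/a falls in (80, 200] for carbon steel → category C5

C5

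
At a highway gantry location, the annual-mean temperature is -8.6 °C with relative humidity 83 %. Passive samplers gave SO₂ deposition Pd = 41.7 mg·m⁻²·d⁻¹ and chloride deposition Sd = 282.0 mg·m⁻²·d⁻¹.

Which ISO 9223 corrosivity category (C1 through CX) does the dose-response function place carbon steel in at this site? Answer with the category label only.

C3

carbon steel: T≤10 °C ⇒ hinge +0.150·(-8.6−10) = -2.7900
  sulphur-dioxide contribution → 3.978 μm/a
  chloride contribution → 36.97 μm/a
  total first-year rate 40.95 μm/a
41 μm/a falls in (25, 50] for carbon steel → category C3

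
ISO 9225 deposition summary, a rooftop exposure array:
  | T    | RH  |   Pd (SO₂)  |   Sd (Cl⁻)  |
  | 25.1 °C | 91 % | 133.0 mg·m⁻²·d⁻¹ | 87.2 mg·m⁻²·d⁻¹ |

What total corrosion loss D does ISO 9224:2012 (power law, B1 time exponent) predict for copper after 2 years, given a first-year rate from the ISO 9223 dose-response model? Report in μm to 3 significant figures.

D(2) = 6.85 μm

copper: temperature factor f = -0.080·(15.1) = -1.2080
  sulphur-dioxide contribution → 1.212 μm/a
  chloride contribution → 3.101 μm/a
  total first-year rate 4.314 μm/a
Power-law: D(2) = r_corr · 2^0.667
  D(2) = 4.314 × 2^0.667 = 4.314 × 1.588 = 6.849 μm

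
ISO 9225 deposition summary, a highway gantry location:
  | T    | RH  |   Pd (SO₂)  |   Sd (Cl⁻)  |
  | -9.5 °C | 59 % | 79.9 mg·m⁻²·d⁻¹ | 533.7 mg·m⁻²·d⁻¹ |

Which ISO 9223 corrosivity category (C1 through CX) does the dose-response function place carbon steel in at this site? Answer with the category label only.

C3

carbon steel: f(T) = +0.150·(T−10) [T≤10 °C] = -2.9250
  Pd branch = 1.77·Pd^0.52·e^(0.02·RH+f) = 3.016 μm/a
  Sd branch = 0.102·Sd^0.62·e^(0.033·RH+0.04·T) = 23.99 μm/a
  r_corr = 3.016 + 23.99 = 27.01 μm/a
27 μm/a falls in (25, 50] for carbon steel → category C3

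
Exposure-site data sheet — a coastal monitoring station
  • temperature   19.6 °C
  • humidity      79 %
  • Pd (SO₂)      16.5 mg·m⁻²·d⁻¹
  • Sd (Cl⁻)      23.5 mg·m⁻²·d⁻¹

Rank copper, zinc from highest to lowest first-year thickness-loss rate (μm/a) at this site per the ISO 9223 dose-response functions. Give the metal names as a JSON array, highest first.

copper: temperature factor f = -0.080·(9.6) = -0.7680
  SO₂ term: 0.0053·16.5^0.26·exp(0.059·79-0.7680) = 0.5389
  Sd branch = 0.01025·Sd^0.27·e^(0.036·RH+0.049·T) = 1.079 μm/a
  sum: 0.5389 + 1.079 → r_corr = 1.618 μm/a
zinc: T>10 °C ⇒ hinge -0.071·(19.6−10) = -0.6816
  Pd branch = 0.0129·Pd^0.44·e^(0.046·RH+f) = 0.8482 μm/a
  Cl⁻ term: 0.0175·23.5^0.57·exp(0.008·79+0.085·19.6) = 1.053
  sum: 0.8482 + 1.053 → r_corr = 1.901 μm/a
Ordering by μm/a: zinc (1.9) > copper (1.62)

["zinc", "copper"]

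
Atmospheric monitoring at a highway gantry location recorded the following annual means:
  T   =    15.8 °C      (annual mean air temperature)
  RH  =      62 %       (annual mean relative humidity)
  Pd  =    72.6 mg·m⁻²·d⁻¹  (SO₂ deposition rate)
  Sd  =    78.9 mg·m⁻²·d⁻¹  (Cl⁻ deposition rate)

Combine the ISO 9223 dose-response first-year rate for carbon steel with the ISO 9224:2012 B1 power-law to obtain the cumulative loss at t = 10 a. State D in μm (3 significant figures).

carbon steel: f(T) = -0.054·(T−10) [T>10 °C] = -0.3132
  sulphur-dioxide contribution → 41.51 μm/a
  chloride contribution → 22.28 μm/a
  total first-year rate 63.79 μm/a
Power-law: D(10) = r_corr · 10^0.523
  D(10) = 63.79 × 10^0.523 = 63.79 × 3.334 = 212.7 μm

D(10) = 213 μm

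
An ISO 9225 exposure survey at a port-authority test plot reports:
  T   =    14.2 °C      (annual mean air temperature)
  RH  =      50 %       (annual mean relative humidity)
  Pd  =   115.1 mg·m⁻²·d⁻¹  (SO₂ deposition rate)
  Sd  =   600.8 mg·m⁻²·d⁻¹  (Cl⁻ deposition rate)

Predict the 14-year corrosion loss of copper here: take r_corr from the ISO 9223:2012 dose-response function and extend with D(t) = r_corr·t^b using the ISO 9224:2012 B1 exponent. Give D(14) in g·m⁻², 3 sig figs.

D(14) = 49.4 g·m⁻²

copper: f(T) = -0.080·(T−10) [T>10 °C] = -0.3360
  Pd branch = 0.0053·Pd^0.26·e^(0.059·RH+f) = 0.2485 μm/a
  Cl⁻ term: 0.01025·600.8^0.27·exp(0.036·50+0.049·14.2) = 0.6997
  r_corr = 0.2485 + 0.6997 = 0.9482 μm/a
Power-law: D(14) = r_corr · 14^0.667
  D(14) = 0.9482 × 14^0.667 = 0.9482 × 5.814 = 5.513 μm
  Mass loss = 5.513 μm × 8.96 g/cm³ = 49.39 g·m⁻²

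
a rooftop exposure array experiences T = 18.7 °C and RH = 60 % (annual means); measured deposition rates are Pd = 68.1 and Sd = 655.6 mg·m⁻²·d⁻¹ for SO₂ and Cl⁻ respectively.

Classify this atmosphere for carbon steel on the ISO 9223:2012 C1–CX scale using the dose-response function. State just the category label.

carbon steel: temperature factor f = -0.054·(8.7) = -0.4698
  SO₂ term: 1.77·68.1^0.52·exp(0.02·60-0.4698) = 32.99
  Sd branch = 0.102·Sd^0.62·e^(0.033·RH+0.04·T) = 87.03 μm/a
  sum: 32.99 + 87.03 → r_corr = 120 μm/a
120 μm/a falls in (80, 200] for carbon steel → category C5

C5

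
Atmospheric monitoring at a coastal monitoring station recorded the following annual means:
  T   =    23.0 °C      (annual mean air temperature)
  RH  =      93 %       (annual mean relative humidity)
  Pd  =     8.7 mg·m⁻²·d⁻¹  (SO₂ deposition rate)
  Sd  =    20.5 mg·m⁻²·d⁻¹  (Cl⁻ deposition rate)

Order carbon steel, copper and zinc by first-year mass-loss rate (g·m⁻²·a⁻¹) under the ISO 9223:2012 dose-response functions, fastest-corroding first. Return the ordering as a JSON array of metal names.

["carbon steel", "copper", "zinc"]

carbon steel: f(T) = -0.054·(T−10) [T>10 °C] = -0.7020
  sulphur-dioxide contribution → 17.36 μm/a
  chloride contribution → 35.83 μm/a
  ⇒ r_corr(carbon steel) = 53.19 μm/a
  mass loss = 53.19 μm/a × 7.85 g/cm³ = 417.5 g·m⁻²·a⁻¹
copper: T>10 °C ⇒ hinge -0.080·(23.0−10) = -1.0400
  sulphur-dioxide contribution → 0.7941 μm/a
  chloride contribution → 2.034 μm/a
  total first-year rate 2.828 μm/a
  mass loss = 2.828 μm/a × 8.96 g/cm³ = 25.34 g·m⁻²·a⁻¹
zinc: f(T) = -0.071·(T−10) [T>10 °C] = -0.9230
  sulphur-dioxide contribution → 0.9573 μm/a
  chloride contribution → 1.455 μm/a
  ⇒ r_corr(zinc) = 2.412 μm/a
  mass loss = 2.412 μm/a × 7.14 g/cm³ = 17.22 g·m⁻²·a⁻¹
Ordering by g·m⁻²·a⁻¹: carbon steel (418) > copper (25.3) > zinc (17.2)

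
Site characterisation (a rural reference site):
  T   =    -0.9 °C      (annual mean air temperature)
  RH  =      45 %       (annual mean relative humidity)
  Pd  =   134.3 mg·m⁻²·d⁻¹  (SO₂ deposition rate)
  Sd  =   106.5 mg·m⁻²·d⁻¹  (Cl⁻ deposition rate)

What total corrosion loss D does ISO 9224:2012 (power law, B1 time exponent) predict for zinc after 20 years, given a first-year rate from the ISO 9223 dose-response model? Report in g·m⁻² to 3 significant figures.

D(20) = 74.7 g·m⁻²

zinc: f(T) = +0.038·(T−10) [T≤10 °C] = -0.4142
  sulphur-dioxide contribution → 0.5835 μm/a
  chloride contribution → 0.3325 μm/a
  ⇒ r_corr(zinc) = 0.916 μm/a
Power-law: D(20) = r_corr · 20^0.813
  D(20) = 0.916 × 20^0.813 = 0.916 × 11.42 = 10.46 μm
  Mass loss = 10.46 μm × 7.14 g/cm³ = 74.7 g·m⁻²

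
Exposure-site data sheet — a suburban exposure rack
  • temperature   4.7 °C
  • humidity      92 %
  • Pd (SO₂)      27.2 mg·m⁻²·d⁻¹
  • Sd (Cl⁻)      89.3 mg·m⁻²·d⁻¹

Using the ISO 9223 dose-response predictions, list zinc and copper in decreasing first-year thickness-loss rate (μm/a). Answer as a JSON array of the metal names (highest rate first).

zinc: f(T) = +0.038·(T−10) [T≤10 °C] = -0.2014
  Pd branch = 0.0129·Pd^0.44·e^(0.046·RH+f) = 3.106 μm/a
  Cl⁻ term: 0.0175·89.3^0.57·exp(0.008·92+0.085·4.7) = 0.705
  r_corr = 3.106 + 0.705 = 3.811 μm/a
copper: T≤10 °C ⇒ hinge +0.126·(4.7−10) = -0.6678
  Pd branch = 0.0053·Pd^0.26·e^(0.059·RH+f) = 1.461 μm/a
  Sd branch = 0.01025·Sd^0.27·e^(0.036·RH+0.049·T) = 1.191 μm/a
  r_corr = 1.461 + 1.191 = 2.652 μm/a
Ordering by μm/a: zinc (3.81) > copper (2.65)

["zinc", "copper"]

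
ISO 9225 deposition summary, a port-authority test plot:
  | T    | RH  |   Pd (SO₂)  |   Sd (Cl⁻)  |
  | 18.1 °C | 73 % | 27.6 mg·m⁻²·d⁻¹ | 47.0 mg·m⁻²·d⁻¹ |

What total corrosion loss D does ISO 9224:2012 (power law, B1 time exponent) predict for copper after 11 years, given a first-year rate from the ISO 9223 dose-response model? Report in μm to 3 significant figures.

copper: T>10 °C ⇒ hinge -0.080·(18.1−10) = -0.6480
  Pd branch = 0.0053·Pd^0.26·e^(0.059·RH+f) = 0.4875 μm/a
  Sd branch = 0.01025·Sd^0.27·e^(0.036·RH+0.049·T) = 0.9743 μm/a
  sum: 0.4875 + 0.9743 → r_corr = 1.462 μm/a
Power-law: D(11) = r_corr · 11^0.667
  D(11) = 1.462 × 11^0.667 = 1.462 × 4.95 = 7.236 μm

D(11) = 7.24 μm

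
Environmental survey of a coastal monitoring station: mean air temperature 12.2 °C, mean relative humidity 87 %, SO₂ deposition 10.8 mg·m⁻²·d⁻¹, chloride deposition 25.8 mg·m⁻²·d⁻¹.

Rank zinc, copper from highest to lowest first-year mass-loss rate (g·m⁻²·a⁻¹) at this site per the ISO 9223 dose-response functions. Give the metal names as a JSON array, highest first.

zinc: f(T) = -0.071·(T−10) [T>10 °C] = -0.1562
  SO₂ term: 0.0129·10.8^0.44·exp(0.046·87-0.1562) = 1.72
  Cl⁻ term: 0.0175·25.8^0.57·exp(0.008·87+0.085·12.2) = 0.6314
  sum: 1.72 + 0.6314 → r_corr = 2.351 μm/a
  mass loss = 2.351 μm/a × 7.14 g/cm³ = 16.79 g·m⁻²·a⁻¹
copper: f(T) = -0.080·(T−10) [T>10 °C] = -0.1760
  Pd branch = 0.0053·Pd^0.26·e^(0.059·RH+f) = 1.399 μm/a
  Cl⁻ term: 0.01025·25.8^0.27·exp(0.036·87+0.049·12.2) = 1.027
  sum: 1.399 + 1.027 → r_corr = 2.426 μm/a
  mass loss = 2.426 μm/a × 8.96 g/cm³ = 21.74 g·m⁻²·a⁻¹
Ordering by g·m⁻²·a⁻¹: copper (21.7) > zinc (16.8)

["copper", "zinc"]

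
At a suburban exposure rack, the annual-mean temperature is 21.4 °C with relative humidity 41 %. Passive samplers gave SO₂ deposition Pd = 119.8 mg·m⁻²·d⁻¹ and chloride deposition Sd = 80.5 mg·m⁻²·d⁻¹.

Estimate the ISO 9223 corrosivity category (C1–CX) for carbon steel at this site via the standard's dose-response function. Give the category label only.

C3

carbon steel: temperature factor f = -0.054·(11.4) = -0.6156
  sulphur-dioxide contribution → 26.15 μm/a
  chloride contribution → 14.11 μm/a
  total first-year rate 40.26 μm/a
Category bounds: 25…50 μm/a bracket r_corr ⇒ C3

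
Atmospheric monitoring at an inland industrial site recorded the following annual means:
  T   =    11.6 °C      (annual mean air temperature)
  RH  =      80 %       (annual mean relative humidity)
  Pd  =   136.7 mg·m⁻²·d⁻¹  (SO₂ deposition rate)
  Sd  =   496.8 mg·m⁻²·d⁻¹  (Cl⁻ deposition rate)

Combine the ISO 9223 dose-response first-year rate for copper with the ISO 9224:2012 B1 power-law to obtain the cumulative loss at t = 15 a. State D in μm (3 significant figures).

copper: temperature factor f = -0.080·(1.6) = -0.1280
  sulphur-dioxide contribution → 1.879 μm/a
  chloride contribution → 1.723 μm/a
  ⇒ r_corr(copper) = 3.602 μm/a
Power-law: D(15) = r_corr · 15^0.667
  D(15) = 3.602 × 15^0.667 = 3.602 × 6.088 = 21.93 μm

D(15) = 21.9 μm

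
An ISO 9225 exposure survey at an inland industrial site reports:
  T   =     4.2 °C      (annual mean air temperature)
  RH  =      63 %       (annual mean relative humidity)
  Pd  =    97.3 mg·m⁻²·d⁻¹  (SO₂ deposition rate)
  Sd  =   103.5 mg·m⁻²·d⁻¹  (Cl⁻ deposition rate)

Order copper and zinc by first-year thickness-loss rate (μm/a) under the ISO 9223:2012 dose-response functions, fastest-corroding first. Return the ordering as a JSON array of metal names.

copper: T≤10 °C ⇒ hinge +0.126·(4.2−10) = -0.7308
  SO₂ term: 0.0053·97.3^0.26·exp(0.059·63-0.7308) = 0.3452
  Cl⁻ term: 0.01025·103.5^0.27·exp(0.036·63+0.049·4.2) = 0.4257
  sum: 0.3452 + 0.4257 → r_corr = 0.7709 μm/a
zinc: f(T) = +0.038·(T−10) [T≤10 °C] = -0.2204
  Pd branch = 0.0129·Pd^0.44·e^(0.046·RH+f) = 1.407 μm/a
  Sd branch = 0.0175·Sd^0.57·e^(0.008·RH+0.085·T) = 0.5827 μm/a
  r_corr = 1.407 + 0.5827 = 1.99 μm/a
Ordering by μm/a: zinc (1.99) > copper (0.771)

["zinc", "copper"]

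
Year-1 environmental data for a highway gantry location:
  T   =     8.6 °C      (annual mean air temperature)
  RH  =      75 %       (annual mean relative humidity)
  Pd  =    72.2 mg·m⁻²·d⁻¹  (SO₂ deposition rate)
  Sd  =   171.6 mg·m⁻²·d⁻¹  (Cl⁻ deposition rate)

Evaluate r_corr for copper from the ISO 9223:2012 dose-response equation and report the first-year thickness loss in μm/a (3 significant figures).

r_corr = 2.06 μm/a

copper: f(T) = +0.126·(T−10) [T≤10 °C] = -0.1764
  Pd branch = 0.0053·Pd^0.26·e^(0.059·RH+f) = 1.129 μm/a
  Sd branch = 0.01025·Sd^0.27·e^(0.036·RH+0.049·T) = 0.9325 μm/a
  r_corr = 1.129 + 0.9325 = 2.061 μm/a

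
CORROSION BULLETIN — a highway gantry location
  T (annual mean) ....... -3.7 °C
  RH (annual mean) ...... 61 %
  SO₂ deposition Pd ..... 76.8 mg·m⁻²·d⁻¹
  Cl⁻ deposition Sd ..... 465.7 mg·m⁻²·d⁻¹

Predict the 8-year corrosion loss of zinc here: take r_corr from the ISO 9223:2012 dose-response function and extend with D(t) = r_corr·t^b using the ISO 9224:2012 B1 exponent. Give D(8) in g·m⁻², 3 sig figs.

zinc: f(T) = +0.038·(T−10) [T≤10 °C] = -0.5206
  sulphur-dioxide contribution → 0.8564 μm/a
  chloride contribution → 0.6906 μm/a
  total first-year rate 1.547 μm/a
Long-term exponent b (ISO 9224 Table 2, B1) = 0.813
  D(8) = 1.547 × 8^0.813 = 1.547 × 5.423 = 8.389 μm
  Mass loss = 8.389 μm × 7.14 g/cm³ = 59.9 g·m⁻²

D(8) = 59.9 g·m⁻²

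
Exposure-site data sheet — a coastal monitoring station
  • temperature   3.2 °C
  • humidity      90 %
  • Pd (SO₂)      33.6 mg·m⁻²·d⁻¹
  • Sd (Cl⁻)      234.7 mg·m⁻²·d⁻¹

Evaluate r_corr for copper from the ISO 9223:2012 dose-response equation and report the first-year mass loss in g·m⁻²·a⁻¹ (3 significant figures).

r_corr = 22.1 g·m⁻²·a⁻¹

copper: temperature factor f = +0.126·(-6.8) = -0.8568
  SO₂ term: 0.0053·33.6^0.26·exp(0.059·90-0.8568) = 1.135
  Sd branch = 0.01025·Sd^0.27·e^(0.036·RH+0.049·T) = 1.337 μm/a
  r_corr = 1.135 + 1.337 = 2.472 μm/a
Convert to mass loss: 2.472 μm/a × 8.96 g/cm³ = 22.15 g·m⁻²·a⁻¹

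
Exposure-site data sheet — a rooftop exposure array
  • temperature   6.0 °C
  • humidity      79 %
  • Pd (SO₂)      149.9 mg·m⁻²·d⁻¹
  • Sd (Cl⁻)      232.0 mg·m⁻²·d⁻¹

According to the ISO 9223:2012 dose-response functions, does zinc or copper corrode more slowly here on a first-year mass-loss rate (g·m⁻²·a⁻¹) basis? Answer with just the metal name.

zinc: temperature factor f = +0.038·(-4.0) = -0.1520
  sulphur-dioxide contribution → 3.803 μm/a
  chloride contribution → 1.223 μm/a
  total first-year rate 5.026 μm/a
  mass loss = 5.026 μm/a × 7.14 g/cm³ = 35.89 g·m⁻²·a⁻¹
copper: T≤10 °C ⇒ hinge +0.126·(6.0−10) = -0.5040
  sulphur-dioxide contribution → 1.246 μm/a
  chloride contribution → 1.029 μm/a
  total first-year rate 2.274 μm/a
  mass loss = 2.274 μm/a × 8.96 g/cm³ = 20.38 g·m⁻²·a⁻¹
Ordering by g·m⁻²·a⁻¹: zinc (35.9) > copper (20.4)

copper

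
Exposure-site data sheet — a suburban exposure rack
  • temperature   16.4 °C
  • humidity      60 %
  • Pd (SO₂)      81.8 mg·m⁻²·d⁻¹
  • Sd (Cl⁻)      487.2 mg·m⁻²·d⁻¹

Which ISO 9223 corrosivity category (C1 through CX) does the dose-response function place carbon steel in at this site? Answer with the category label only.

C5

carbon steel: temperature factor f = -0.054·(6.4) = -0.3456
  sulphur-dioxide contribution → 41.08 μm/a
  chloride contribution → 66.04 μm/a
  ⇒ r_corr(carbon steel) = 107.1 μm/a
ISO 9223 Table 2 (carbon steel): 80 < 107 ≤ 200 μm/a ⇒ C5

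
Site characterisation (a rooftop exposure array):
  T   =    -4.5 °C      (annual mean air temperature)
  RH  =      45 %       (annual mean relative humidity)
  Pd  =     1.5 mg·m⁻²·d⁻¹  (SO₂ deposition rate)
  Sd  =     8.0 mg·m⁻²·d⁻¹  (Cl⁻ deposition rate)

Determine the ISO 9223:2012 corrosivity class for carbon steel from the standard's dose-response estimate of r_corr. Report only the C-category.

carbon steel: temperature factor f = +0.150·(-14.5) = -2.1750
  sulphur-dioxide contribution → 0.6107 μm/a
  chloride contribution → 1.365 μm/a
  ⇒ r_corr(carbon steel) = 1.976 μm/a
ISO 9223 Table 2 (carbon steel): 1.3 < 1.98 ≤ 25 μm/a ⇒ C2

C2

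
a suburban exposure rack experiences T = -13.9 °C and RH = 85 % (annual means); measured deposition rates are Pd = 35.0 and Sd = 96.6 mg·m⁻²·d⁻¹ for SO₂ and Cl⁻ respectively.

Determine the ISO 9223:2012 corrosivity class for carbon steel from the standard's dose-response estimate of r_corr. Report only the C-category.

C2

carbon steel: T≤10 °C ⇒ hinge +0.150·(-13.9−10) = -3.5850
  SO₂ term: 1.77·35.0^0.52·exp(0.02·85-3.5850) = 1.707
  Cl⁻ term: 0.102·96.6^0.62·exp(0.033·85+0.04·-13.9) = 16.44
  sum: 1.707 + 16.44 → r_corr = 18.15 μm/a
18.2 μm/a falls in (1.3, 25] for carbon steel → category C2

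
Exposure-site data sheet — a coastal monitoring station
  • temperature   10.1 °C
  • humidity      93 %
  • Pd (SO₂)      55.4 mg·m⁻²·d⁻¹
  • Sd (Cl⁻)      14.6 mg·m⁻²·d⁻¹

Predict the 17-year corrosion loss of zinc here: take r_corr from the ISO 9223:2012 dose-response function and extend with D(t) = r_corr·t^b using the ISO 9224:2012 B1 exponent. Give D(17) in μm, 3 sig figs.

D(17) = 58.1 μm

zinc: temperature factor f = -0.071·(0.1) = -0.0071
  Pd branch = 0.0129·Pd^0.44·e^(0.046·RH+f) = 5.402 μm/a
  Cl⁻ term: 0.0175·14.6^0.57·exp(0.008·93+0.085·10.1) = 0.4006
  r_corr = 5.402 + 0.4006 = 5.803 μm/a
ISO 9224: D(t) = r_corr · t^b with b = 0.813 (zinc, B1)
  D(17) = 5.803 × 17^0.813 = 5.803 × 10.01 = 58.07 μm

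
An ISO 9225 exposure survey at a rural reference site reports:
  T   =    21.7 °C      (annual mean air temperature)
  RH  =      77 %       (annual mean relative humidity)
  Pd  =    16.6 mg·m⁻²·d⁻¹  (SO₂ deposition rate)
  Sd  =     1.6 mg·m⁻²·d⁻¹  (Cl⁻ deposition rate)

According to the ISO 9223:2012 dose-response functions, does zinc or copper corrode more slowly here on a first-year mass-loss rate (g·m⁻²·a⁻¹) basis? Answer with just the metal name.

zinc

zinc: temperature factor f = -0.071·(11.7) = -0.8307
  SO₂ term: 0.0129·16.6^0.44·exp(0.046·77-0.8307) = 0.6683
  Sd branch = 0.0175·Sd^0.57·e^(0.008·RH+0.085·T) = 0.2679 μm/a
  sum: 0.6683 + 0.2679 → r_corr = 0.9361 μm/a
  mass loss = 0.9361 μm/a × 7.14 g/cm³ = 6.684 g·m⁻²·a⁻¹
copper: T>10 °C ⇒ hinge -0.080·(21.7−10) = -0.9360
  SO₂ term: 0.0053·16.6^0.26·exp(0.059·77-0.9360) = 0.4055
  Sd branch = 0.01025·Sd^0.27·e^(0.036·RH+0.049·T) = 0.5389 μm/a
  r_corr = 0.4055 + 0.5389 = 0.9444 μm/a
  mass loss = 0.9444 μm/a × 8.96 g/cm³ = 8.462 g·m⁻²·a⁻¹
Ordering by g·m⁻²·a⁻¹: copper (8.46) > zinc (6.68)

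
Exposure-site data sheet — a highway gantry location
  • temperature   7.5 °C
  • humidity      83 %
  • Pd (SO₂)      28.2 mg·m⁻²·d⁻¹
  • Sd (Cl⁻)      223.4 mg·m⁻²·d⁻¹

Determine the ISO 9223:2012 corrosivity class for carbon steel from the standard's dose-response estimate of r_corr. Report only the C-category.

C5

carbon steel: f(T) = +0.150·(T−10) [T≤10 °C] = -0.3750
  sulphur-dioxide contribution → 36.32 μm/a
  chloride contribution → 60.93 μm/a
  total first-year rate 97.26 μm/a
97.3 μm/a falls in (80, 200] for carbon steel → category C5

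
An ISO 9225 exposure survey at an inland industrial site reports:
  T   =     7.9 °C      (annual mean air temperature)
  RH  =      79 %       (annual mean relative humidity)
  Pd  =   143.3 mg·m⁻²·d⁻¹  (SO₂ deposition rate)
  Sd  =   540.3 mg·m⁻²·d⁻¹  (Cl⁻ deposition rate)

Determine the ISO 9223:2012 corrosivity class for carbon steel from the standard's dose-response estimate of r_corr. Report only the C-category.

carbon steel: T≤10 °C ⇒ hinge +0.150·(7.9−10) = -0.3150
  Pd branch = 1.77·Pd^0.52·e^(0.02·RH+f) = 82.91 μm/a
  Cl⁻ term: 0.102·540.3^0.62·exp(0.033·79+0.04·7.9) = 93.82
  r_corr = 82.91 + 93.82 = 176.7 μm/a
177 μm/a falls in (80, 200] for carbon steel → category C5

C5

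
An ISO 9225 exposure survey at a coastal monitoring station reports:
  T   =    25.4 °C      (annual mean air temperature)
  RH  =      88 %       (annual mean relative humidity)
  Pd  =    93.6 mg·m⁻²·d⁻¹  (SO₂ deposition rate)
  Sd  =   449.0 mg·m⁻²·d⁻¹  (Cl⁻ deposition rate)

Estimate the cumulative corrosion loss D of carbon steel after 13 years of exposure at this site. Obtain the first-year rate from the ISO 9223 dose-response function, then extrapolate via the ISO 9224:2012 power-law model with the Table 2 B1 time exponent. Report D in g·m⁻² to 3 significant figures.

D(13) = 8.23e+03 g·m⁻²

carbon steel: f(T) = -0.054·(T−10) [T>10 °C] = -0.8316
  SO₂ term: 1.77·93.6^0.52·exp(0.02·88-0.8316) = 47.45
  Sd branch = 0.102·Sd^0.62·e^(0.033·RH+0.04·T) = 226.7 μm/a
  sum: 47.45 + 226.7 → r_corr = 274.1 μm/a
Power-law: D(13) = r_corr · 13^0.523
  D(13) = 274.1 × 13^0.523 = 274.1 × 3.825 = 1048 μm
  Mass loss = 1048 μm × 7.85 g/cm³ = 8231 g·m⁻²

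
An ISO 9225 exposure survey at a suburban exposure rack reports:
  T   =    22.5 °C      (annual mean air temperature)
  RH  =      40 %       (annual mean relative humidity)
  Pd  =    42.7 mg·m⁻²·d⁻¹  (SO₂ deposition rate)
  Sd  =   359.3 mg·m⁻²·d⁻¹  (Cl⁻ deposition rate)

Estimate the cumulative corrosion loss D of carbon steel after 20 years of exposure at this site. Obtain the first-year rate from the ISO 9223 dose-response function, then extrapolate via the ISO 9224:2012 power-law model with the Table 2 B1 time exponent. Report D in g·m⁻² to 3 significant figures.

carbon steel: f(T) = -0.054·(T−10) [T>10 °C] = -0.6750
  sulphur-dioxide contribution → 14.13 μm/a
  chloride contribution → 36.07 μm/a
  ⇒ r_corr(carbon steel) = 50.2 μm/a
Power-law: D(20) = r_corr · 20^0.523
  D(20) = 50.2 × 20^0.523 = 50.2 × 4.791 = 240.5 μm
  Mass loss = 240.5 μm × 7.85 g/cm³ = 1888 g·m⁻²

D(20) = 1.89e+03 g·m⁻²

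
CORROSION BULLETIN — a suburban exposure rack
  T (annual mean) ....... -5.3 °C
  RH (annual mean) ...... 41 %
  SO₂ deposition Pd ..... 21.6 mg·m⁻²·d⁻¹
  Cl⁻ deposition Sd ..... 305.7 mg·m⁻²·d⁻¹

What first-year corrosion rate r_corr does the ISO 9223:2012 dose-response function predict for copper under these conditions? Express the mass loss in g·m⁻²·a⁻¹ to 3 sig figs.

r_corr = 1.63 g·m⁻²·a⁻¹

copper: f(T) = +0.126·(T−10) [T≤10 °C] = -1.9278
  Pd branch = 0.0053·Pd^0.26·e^(0.059·RH+f) = 0.01926 μm/a
  Cl⁻ term: 0.01025·305.7^0.27·exp(0.036·41+0.049·-5.3) = 0.1622
  sum: 0.01926 + 0.1622 → r_corr = 0.1814 μm/a
Convert to mass loss: 0.1814 μm/a × 8.96 g/cm³ = 1.626 g·m⁻²·a⁻¹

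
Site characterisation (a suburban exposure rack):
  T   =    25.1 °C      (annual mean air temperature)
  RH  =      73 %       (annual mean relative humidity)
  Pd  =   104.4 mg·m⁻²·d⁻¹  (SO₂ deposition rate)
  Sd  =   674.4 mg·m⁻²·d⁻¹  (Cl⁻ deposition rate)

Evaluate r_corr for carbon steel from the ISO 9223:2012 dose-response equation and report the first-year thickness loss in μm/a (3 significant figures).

carbon steel: temperature factor f = -0.054·(15.1) = -0.8154
  Pd branch = 1.77·Pd^0.52·e^(0.02·RH+f) = 37.81 μm/a
  Cl⁻ term: 0.102·674.4^0.62·exp(0.033·73+0.04·25.1) = 175.7
  r_corr = 37.81 + 175.7 = 213.5 μm/a

r_corr = 214 μm/a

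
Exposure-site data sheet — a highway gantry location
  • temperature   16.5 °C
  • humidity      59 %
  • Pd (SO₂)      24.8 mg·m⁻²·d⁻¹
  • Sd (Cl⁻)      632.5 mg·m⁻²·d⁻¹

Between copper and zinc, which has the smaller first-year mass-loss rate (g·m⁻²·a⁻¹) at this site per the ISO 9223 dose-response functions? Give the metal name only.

copper: T>10 °C ⇒ hinge -0.080·(16.5−10) = -0.5200
  Pd branch = 0.0053·Pd^0.26·e^(0.059·RH+f) = 0.2359 μm/a
  Sd branch = 0.01025·Sd^0.27·e^(0.036·RH+0.049·T) = 1.098 μm/a
  sum: 0.2359 + 1.098 → r_corr = 1.334 μm/a
  mass loss = 1.334 μm/a × 8.96 g/cm³ = 11.95 g·m⁻²·a⁻¹
zinc: T>10 °C ⇒ hinge -0.071·(16.5−10) = -0.4615
  SO₂ term: 0.0129·24.8^0.44·exp(0.046·59-0.4615) = 0.504
  Cl⁻ term: 0.0175·632.5^0.57·exp(0.008·59+0.085·16.5) = 4.505
  sum: 0.504 + 4.505 → r_corr = 5.009 μm/a
  mass loss = 5.009 μm/a × 7.14 g/cm³ = 35.77 g·m⁻²·a⁻¹
Ordering by g·m⁻²·a⁻¹: zinc (35.8) > copper (12)

copper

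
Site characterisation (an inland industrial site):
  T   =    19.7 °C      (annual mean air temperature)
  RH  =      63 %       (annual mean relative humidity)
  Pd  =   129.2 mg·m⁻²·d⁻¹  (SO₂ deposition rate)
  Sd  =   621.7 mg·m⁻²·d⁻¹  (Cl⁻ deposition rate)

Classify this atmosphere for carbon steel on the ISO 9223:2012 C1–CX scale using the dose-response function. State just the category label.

C5

carbon steel: temperature factor f = -0.054·(9.7) = -0.5238
  Pd branch = 1.77·Pd^0.52·e^(0.02·RH+f) = 46.3 μm/a
  Cl⁻ term: 0.102·621.7^0.62·exp(0.033·63+0.04·19.7) = 96.77
  r_corr = 46.3 + 96.77 = 143.1 μm/a
Category bounds: 80…200 μm/a bracket r_corr ⇒ C5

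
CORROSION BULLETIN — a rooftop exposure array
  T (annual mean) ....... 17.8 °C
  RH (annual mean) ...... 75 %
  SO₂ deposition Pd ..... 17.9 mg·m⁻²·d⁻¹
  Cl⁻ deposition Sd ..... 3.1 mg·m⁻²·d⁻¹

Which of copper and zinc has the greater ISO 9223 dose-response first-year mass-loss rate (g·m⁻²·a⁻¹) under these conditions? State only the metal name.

copper: temperature factor f = -0.080·(7.8) = -0.6240
  Pd branch = 0.0053·Pd^0.26·e^(0.059·RH+f) = 0.5021 μm/a
  Cl⁻ term: 0.01025·3.1^0.27·exp(0.036·75+0.049·17.8) = 0.4952
  sum: 0.5021 + 0.4952 → r_corr = 0.9973 μm/a
  mass loss = 0.9973 μm/a × 8.96 g/cm³ = 8.936 g·m⁻²·a⁻¹
zinc: T>10 °C ⇒ hinge -0.071·(17.8−10) = -0.5538
  Pd branch = 0.0129·Pd^0.44·e^(0.046·RH+f) = 0.8311 μm/a
  Cl⁻ term: 0.0175·3.1^0.57·exp(0.008·75+0.085·17.8) = 0.2759
  r_corr = 0.8311 + 0.2759 = 1.107 μm/a
  mass loss = 1.107 μm/a × 7.14 g/cm³ = 7.904 g·m⁻²·a⁻¹
Ordering by g·m⁻²·a⁻¹: copper (8.94) > zinc (7.9)

copper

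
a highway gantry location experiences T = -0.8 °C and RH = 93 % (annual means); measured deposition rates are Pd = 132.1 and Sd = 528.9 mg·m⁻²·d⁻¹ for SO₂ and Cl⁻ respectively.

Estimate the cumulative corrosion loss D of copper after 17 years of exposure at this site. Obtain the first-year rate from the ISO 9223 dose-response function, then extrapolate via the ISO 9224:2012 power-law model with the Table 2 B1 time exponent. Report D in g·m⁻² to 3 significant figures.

copper: temperature factor f = +0.126·(-10.8) = -1.3608
  SO₂ term: 0.0053·132.1^0.26·exp(0.059·93-1.3608) = 1.169
  Sd branch = 0.01025·Sd^0.27·e^(0.036·RH+0.049·T) = 1.524 μm/a
  sum: 1.169 + 1.524 → r_corr = 2.693 μm/a
ISO 9224: D(t) = r_corr · t^b with b = 0.667 (copper, B1)
  D(17) = 2.693 × 17^0.667 = 2.693 × 6.618 = 17.82 μm
  Mass loss = 17.82 μm × 8.96 g/cm³ = 159.7 g·m⁻²

D(17) = 160 g·m⁻²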